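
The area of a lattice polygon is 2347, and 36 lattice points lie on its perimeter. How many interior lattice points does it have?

2330

From Pick's theorem, I = A − B/2 + 1 = 2347 − 36/2 + 1 = 2330.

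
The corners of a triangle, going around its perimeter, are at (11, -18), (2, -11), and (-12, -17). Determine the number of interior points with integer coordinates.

Using the shoelace formula, 2A = |[11·(-11) − 2·(-18)] + [2·(-17) − (-12)·(-11)] + [(-12)·(-18) − 11·(-17)]| = 152, so the area is 76.
Summing gcd(|Δx|,|Δy|) over the edges gives the boundary count: gcd(9,7) + gcd(14,6) + gcd(23,1) = 1+2+1 = 4.
By Pick's theorem A = I + B/2 − 1, so I = 76 − 4/2 + 1 = 75.

75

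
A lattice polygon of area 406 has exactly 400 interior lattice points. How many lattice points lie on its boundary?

14

Pick's theorem gives A = I + B/2 − 1, so B = 2(A − I + 1) = 2(406 − 400 + 1) = 14.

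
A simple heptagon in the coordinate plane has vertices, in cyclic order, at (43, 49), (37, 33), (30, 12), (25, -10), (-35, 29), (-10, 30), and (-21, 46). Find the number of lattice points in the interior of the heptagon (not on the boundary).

By the shoelace formula, twice the signed area is |(43·33 − 37·49) + (37·12 − 30·33) + (30·(-10) − 25·12) + (25·29 − (-35)·(-10)) + ((-35)·30 − (-10)·29) + ((-10)·46 − (-21)·30) + ((-21)·49 − 43·46)| = 4762, so the area is 2381.
Along each edge there are gcd(|Δx|,|Δy|)+1 lattice points, so counting each shared vertex once the boundary has gcd(6,16) + gcd(7,21) + gcd(5,22) + gcd(60,39) + gcd(25,1) + gcd(11,16) + gcd(64,3) = 2+7+1+3+1+1+1 = 16.
By Pick's theorem A = I + B/2 − 1, so I = 2381 − 16/2 + 1 = 2374.

2374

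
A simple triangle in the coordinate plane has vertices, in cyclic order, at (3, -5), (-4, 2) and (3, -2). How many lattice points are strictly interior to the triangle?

By the shoelace formula, twice the signed area is |[3·2 − (-4)·(-5)] + [(-4)·(-2) − 3·2] + [3·(-5) − 3·(-2)]| = 21, so the area is 10.5.
Along each edge there are gcd(|Δx|,|Δy|)+1 lattice points, so counting each shared vertex once the boundary has gcd(7,7) + gcd(7,4) + gcd(0,3) = 7+1+3 = 11.
Pick's theorem gives I = A − B/2 + 1 = 10.5 − 11/2 + 1 = 6.

6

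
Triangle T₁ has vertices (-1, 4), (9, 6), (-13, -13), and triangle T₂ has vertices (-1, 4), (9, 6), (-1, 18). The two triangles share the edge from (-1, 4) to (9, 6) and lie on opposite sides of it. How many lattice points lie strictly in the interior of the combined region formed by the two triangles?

135

The union is the simple quadrilateral with vertices (-1, 4), (-13, -13), (9, 6), (-1, 18) in order.
By the shoelace formula, twice the signed area is |[(-1)·(-13) − (-13)·4] + [(-13)·6 − 9·(-13)] + [9·18 − (-1)·6] + [(-1)·4 − (-1)·18]| = 286, so the area is 143.
Summing gcd(|Δx|,|Δy|) over the edges gives the boundary count: gcd(12,17) + gcd(22,19) + gcd(10,12) + gcd(0,14) = 1+1+2+14 = 18.
By Pick's theorem I = A − B/2 + 1 = 143 − 18/2 + 1 = 135.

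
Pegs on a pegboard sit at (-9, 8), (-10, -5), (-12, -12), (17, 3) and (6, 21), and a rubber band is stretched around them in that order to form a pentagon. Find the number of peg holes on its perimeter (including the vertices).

Along each edge there are gcd(|Δx|,|Δy|)+1 lattice points, so counting each shared vertex once the boundary has gcd(1,13) + gcd(2,7) + gcd(29,15) + gcd(11,18) + gcd(15,13) = 1+1+1+1+1 = 5.

5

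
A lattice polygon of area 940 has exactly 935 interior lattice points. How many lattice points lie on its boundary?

12

Pick's theorem gives A = I + B/2 − 1, so B = 2(A − I + 1) = 2(940 − 935 + 1) = 12.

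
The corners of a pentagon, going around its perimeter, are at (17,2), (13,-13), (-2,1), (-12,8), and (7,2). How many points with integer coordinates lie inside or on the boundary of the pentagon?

190

By the shoelace formula, twice the signed area is |[17·(-13) − 13·2] + [13·1 − (-2)·(-13)] + [(-2)·8 − (-12)·1] + [(-12)·2 − 7·8] + [7·2 − 17·2]| = 364, so the area is 182.
Along each edge there are gcd(|Δx|,|Δy|)+1 lattice points, so counting each shared vertex once the boundary has gcd(4,15) + gcd(15,14) + gcd(10,7) + gcd(19,6) + gcd(10,0) = 1+1+1+1+10 = 14.
Pick's theorem gives I = A − B/2 + 1 = 182 − 14/2 + 1 = 176, so the closed region contains I + B = 176 + 14 = 190 lattice points.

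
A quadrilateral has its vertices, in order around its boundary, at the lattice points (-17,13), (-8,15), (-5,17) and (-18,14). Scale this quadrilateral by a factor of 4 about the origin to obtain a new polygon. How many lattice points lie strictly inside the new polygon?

217

The shoelace formula gives twice the area as |((-17)·15 − (-8)·13) + ((-8)·17 − (-5)·15) + ((-5)·14 − (-18)·17) + ((-18)·13 − (-17)·14)| = 28, so the area is 14.
The number of boundary lattice points is Σ gcd(|Δx|,|Δy|) = gcd(9,2) + gcd(3,2) + gcd(13,3) + gcd(1,1) = 1+1+1+1 = 4.
Scaling by 4 multiplies the area by 4² = 16 (so the new area is 224) and multiplies the boundary lattice-point count by 4, giving 16.
By Pick's theorem, the interior count of the dilated polygon is 224 − 16/2 + 1 = 217.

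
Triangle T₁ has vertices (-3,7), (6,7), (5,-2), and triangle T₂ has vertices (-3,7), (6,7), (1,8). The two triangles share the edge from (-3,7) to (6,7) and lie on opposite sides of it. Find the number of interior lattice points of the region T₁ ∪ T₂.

44

The union is the simple quadrilateral with vertices (-3,7), (5,-2), (6,7), (1,8) in order.
Using the shoelace formula, 2A = |[(-3)·(-2) − 5·7] + [5·7 − 6·(-2)] + [6·8 − 1·7] + [1·7 − (-3)·8]| = 90, so the area is 45.
Summing gcd(|Δx|,|Δy|) over the edges gives the boundary count: gcd(8,9) + gcd(1,9) + gcd(5,1) + gcd(4,1) = 1+1+1+1 = 4.
By Pick's theorem I = A − B/2 + 1 = 45 − 4/2 + 1 = 44.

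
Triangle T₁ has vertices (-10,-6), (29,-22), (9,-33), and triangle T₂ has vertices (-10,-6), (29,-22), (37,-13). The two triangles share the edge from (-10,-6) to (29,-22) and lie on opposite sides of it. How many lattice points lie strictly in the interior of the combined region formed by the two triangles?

613

The union is the simple quadrilateral with vertices (-10,-6), (9,-33), (29,-22), (37,-13) in order.
The shoelace formula gives twice the area as |((-10)·(-33) − 9·(-6)) + (9·(-22) − 29·(-33)) + (29·(-13) − 37·(-22)) + (37·(-6) − (-10)·(-13))| = 1228, so the area is 614.
The number of boundary lattice points is Σ gcd(|Δx|,|Δy|) = gcd(19,27) + gcd(20,11) + gcd(8,9) + gcd(47,7) = 1+1+1+1 = 4.
By Pick's theorem I = A − B/2 + 1 = 614 − 4/2 + 1 = 613.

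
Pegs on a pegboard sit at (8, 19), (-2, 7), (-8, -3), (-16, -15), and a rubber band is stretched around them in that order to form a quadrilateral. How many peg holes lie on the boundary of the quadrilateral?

The number of boundary lattice points is Σ gcd(|Δx|,|Δy|) = gcd(10,12) + gcd(6,10) + gcd(8,12) + gcd(24,34) = 2+2+4+2 = 10.

10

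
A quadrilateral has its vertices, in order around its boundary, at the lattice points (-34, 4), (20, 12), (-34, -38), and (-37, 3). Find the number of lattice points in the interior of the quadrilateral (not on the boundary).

1195

By the shoelace formula, twice the signed area is |[(-34)·12 − 20·4] + [20·(-38) − (-34)·12] + [(-34)·3 − (-37)·(-38)] + [(-37)·4 − (-34)·3]| = 2394, so the area is 1197.
The number of boundary lattice points is Σ gcd(|Δx|,|Δy|) = gcd(54,8) + gcd(54,50) + gcd(3,41) + gcd(3,1) = 2+2+1+1 = 6.
Pick's theorem gives I = A − B/2 + 1 = 1197 − 6/2 + 1 = 1195.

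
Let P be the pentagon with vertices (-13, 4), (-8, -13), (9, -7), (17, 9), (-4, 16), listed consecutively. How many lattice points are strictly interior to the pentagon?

528

Using the shoelace formula, 2A = |((-13)·(-13) − (-8)·4) + ((-8)·(-7) − 9·(-13)) + (9·9 − 17·(-7)) + (17·16 − (-4)·9) + ((-4)·4 − (-13)·16)| = 1074, so the area is 537.
Summing gcd(|Δx|,|Δy|) over the edges gives the boundary count: gcd(5,17) + gcd(17,6) + gcd(8,16) + gcd(21,7) + gcd(9,12) = 1+1+8+7+3 = 20.
Pick's theorem gives I = A − B/2 + 1 = 537 − 20/2 + 1 = 528.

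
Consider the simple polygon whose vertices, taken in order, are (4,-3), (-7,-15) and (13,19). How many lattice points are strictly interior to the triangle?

66

The shoelace formula gives twice the area as |(4·(-15) − (-7)·(-3)) + ((-7)·19 − 13·(-15)) + (13·(-3) − 4·19)| = 134, so the area is 67.
The number of boundary lattice points is Σ gcd(|Δx|,|Δy|) = gcd(11,12) + gcd(20,34) + gcd(9,22) = 1+2+1 = 4.
By Pick's theorem A = I + B/2 − 1, so I = 67 − 4/2 + 1 = 66.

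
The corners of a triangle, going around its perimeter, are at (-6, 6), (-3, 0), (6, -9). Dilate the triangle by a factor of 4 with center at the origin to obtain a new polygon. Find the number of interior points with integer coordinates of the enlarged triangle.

By the shoelace formula, twice the signed area is |((-6)·0 − (-3)·6) + ((-3)·(-9) − 6·0) + (6·6 − (-6)·(-9))| = 27, so the area is 13.5.
Along each edge there are gcd(|Δx|,|Δy|)+1 lattice points, so counting each shared vertex once the boundary has gcd(3,6) + gcd(9,9) + gcd(12,15) = 3+9+3 = 15.
Scaling by 4 multiplies the area by 4² = 16 (so the new area is 216) and multiplies the boundary lattice-point count by 4, giving 60.
By Pick's theorem, the interior count of the dilated polygon is 216 − 60/2 + 1 = 187.

187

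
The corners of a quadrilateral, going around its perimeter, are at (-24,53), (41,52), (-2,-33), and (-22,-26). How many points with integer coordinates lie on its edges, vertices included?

4

The number of boundary lattice points is Σ gcd(|Δx|,|Δy|) = gcd(65,1) + gcd(43,85) + gcd(20,7) + gcd(2,79) = 1+1+1+1 = 4.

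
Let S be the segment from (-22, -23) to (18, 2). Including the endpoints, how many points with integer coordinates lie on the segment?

The number of lattice points on a segment between lattice points is gcd(|Δx|,|Δy|) + 1 = gcd(40,25) + 1 = 5 + 1 = 6.

6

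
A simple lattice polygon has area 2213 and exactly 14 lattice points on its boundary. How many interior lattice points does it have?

2207

Pick's theorem A = I + B/2 − 1 rearranges to I = A − B/2 + 1 = 2213 − 14/2 + 1 = 2207.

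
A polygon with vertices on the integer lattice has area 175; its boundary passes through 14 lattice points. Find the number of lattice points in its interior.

169

From Pick's theorem, I = A − B/2 + 1 = 175 − 14/2 + 1 = 169.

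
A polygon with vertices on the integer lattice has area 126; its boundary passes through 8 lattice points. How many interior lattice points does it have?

123

Pick's theorem A = I + B/2 − 1 rearranges to I = A − B/2 + 1 = 126 − 8/2 + 1 = 123.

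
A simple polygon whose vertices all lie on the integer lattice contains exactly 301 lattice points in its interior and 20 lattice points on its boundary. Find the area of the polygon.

310

Pick's theorem states A = I + B/2 − 1, so A = 301 + 20/2 − 1 = 310.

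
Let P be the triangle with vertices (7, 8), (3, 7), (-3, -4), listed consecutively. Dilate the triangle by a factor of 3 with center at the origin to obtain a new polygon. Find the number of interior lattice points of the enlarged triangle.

166

Using the shoelace formula, 2A = |[7·7 − 3·8] + [3·(-4) − (-3)·7] + [(-3)·8 − 7·(-4)]| = 38, so the area is 19.
The number of boundary lattice points is Σ gcd(|Δx|,|Δy|) = gcd(4,1) + gcd(6,11) + gcd(10,12) = 1+1+2 = 4.
Scaling by 3 multiplies the area by 3² = 9 (so the new area is 171) and multiplies the boundary lattice-point count by 3, giving 12.
By Pick's theorem, the interior count of the dilated polygon is 171 − 12/2 + 1 = 166.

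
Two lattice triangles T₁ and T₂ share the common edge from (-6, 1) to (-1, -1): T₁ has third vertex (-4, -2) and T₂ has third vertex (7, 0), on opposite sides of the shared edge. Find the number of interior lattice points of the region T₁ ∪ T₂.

15

The union is the simple quadrilateral with vertices (-6, 1), (-4, -2), (-1, -1), (7, 0) in order.
Using the shoelace formula, 2A = |((-6)·(-2) − (-4)·1) + ((-4)·(-1) − (-1)·(-2)) + ((-1)·0 − 7·(-1)) + (7·1 − (-6)·0)| = 32, so the area is 16.
The number of boundary lattice points is Σ gcd(|Δx|,|Δy|) = gcd(2,3) + gcd(3,1) + gcd(8,1) + gcd(13,1) = 1+1+1+1 = 4.
By Pick's theorem I = A − B/2 + 1 = 16 − 4/2 + 1 = 15.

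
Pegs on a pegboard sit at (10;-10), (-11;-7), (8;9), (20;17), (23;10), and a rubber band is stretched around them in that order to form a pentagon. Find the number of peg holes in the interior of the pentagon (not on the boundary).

390

By the shoelace formula, twice the signed area is |(10·(-7) − (-11)·(-10)) + ((-11)·9 − 8·(-7)) + (8·17 − 20·9) + (20·10 − 23·17) + (23·(-10) − 10·10)| = 788, so the area is 394.
Summing gcd(|Δx|,|Δy|) over the edges gives the boundary count: gcd(21,3) + gcd(19,16) + gcd(12,8) + gcd(3,7) + gcd(13,20) = 3+1+4+1+1 = 10.
Pick's theorem gives I = A − B/2 + 1 = 394 − 10/2 + 1 = 390.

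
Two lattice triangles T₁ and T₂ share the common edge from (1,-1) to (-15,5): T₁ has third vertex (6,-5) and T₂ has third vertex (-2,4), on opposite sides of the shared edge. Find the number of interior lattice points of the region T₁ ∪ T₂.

47

The union is the simple quadrilateral with vertices (1,-1), (6,-5), (-15,5), (-2,4) in order.
The shoelace formula gives twice the area as |[1·(-5) − 6·(-1)] + [6·5 − (-15)·(-5)] + [(-15)·4 − (-2)·5] + [(-2)·(-1) − 1·4]| = 96, so the area is 48.
Summing gcd(|Δx|,|Δy|) over the edges gives the boundary count: gcd(5,4) + gcd(21,10) + gcd(13,1) + gcd(3,5) = 1+1+1+1 = 4.
By Pick's theorem I = A − B/2 + 1 = 48 − 4/2 + 1 = 47.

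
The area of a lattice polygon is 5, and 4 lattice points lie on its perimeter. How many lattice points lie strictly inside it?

4

From Pick's theorem, I = A − B/2 + 1 = 5 − 4/2 + 1 = 4.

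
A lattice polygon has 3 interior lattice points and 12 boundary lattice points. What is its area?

By Pick's theorem, A = I + B/2 − 1 = 3 + 12/2 − 1 = 8.

8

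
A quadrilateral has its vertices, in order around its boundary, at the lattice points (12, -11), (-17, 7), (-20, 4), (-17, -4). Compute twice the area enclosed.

By the shoelace formula, twice the signed area is |[12·7 − (-17)·(-11)] + [(-17)·4 − (-20)·7] + [(-20)·(-4) − (-17)·4] + [(-17)·(-11) − 12·(-4)]| = 352, so the area is 176.

352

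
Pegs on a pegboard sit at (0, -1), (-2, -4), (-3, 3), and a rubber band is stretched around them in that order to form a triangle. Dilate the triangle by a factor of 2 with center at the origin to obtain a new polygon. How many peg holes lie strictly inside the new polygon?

32

By the shoelace formula, twice the signed area is |(0·(-4) − (-2)·(-1)) + ((-2)·3 − (-3)·(-4)) + ((-3)·(-1) − 0·3)| = 17, so the area is 17/2.
Summing gcd(|Δx|,|Δy|) over the edges gives the boundary count: gcd(2,3) + gcd(1,7) + gcd(3,4) = 1+1+1 = 3.
Scaling by 2 multiplies the area by 2² = 4 (so the new area is 34) and multiplies the boundary lattice-point count by 2, giving 6.
By Pick's theorem, the interior count of the dilated polygon is 34 − 6/2 + 1 = 32.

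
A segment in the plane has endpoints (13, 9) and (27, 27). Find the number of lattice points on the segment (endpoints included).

The number of lattice points on a segment between lattice points is gcd(|Δx|,|Δy|) + 1 = gcd(14,18) + 1 = 2 + 1 = 3.

3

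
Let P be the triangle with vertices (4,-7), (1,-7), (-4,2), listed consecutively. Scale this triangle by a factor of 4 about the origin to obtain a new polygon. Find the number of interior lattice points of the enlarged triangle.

By the shoelace formula, twice the signed area is |(4·(-7) − 1·(-7)) + (1·2 − (-4)·(-7)) + ((-4)·(-7) − 4·2)| = 27, so the area is 27/2.
The number of boundary lattice points is Σ gcd(|Δx|,|Δy|) = gcd(3,0) + gcd(5,9) + gcd(8,9) = 3+1+1 = 5.
Scaling by 4 multiplies the area by 4² = 16 (so the new area is 216) and multiplies the boundary lattice-point count by 4, giving 20.
By Pick's theorem, the interior count of the dilated polygon is 216 − 20/2 + 1 = 207.

207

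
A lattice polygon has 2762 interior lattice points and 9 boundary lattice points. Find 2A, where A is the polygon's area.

Pick's theorem states A = I + B/2 − 1, so A = 2762 + 9/2 − 1 = 5531/2.
Hence 2A = 5531.

5531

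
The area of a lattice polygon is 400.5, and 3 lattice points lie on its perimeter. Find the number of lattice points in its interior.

400

From Pick's theorem, I = A − B/2 + 1 = 400.5 − 3/2 + 1 = 400.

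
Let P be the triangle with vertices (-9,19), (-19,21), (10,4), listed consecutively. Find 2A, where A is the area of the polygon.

The shoelace formula gives twice the area as |((-9)·21 − (-19)·19) + ((-19)·4 − 10·21) + (10·19 − (-9)·4)| = 112, so the area is 56.

112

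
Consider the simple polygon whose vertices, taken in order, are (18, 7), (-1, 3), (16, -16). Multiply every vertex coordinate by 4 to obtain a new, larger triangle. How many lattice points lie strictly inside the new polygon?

3427

The shoelace formula gives twice the area as |(18·3 − (-1)·7) + ((-1)·(-16) − 16·3) + (16·7 − 18·(-16))| = 429, so the area is 429/2.
The number of boundary lattice points is Σ gcd(|Δx|,|Δy|) = gcd(19,4) + gcd(17,19) + gcd(2,23) = 1+1+1 = 3.
Scaling by 4 multiplies the area by 4² = 16 (so the new area is 3432) and multiplies the boundary lattice-point count by 4, giving 12.
By Pick's theorem, the interior count of the dilated polygon is 3432 − 12/2 + 1 = 3427.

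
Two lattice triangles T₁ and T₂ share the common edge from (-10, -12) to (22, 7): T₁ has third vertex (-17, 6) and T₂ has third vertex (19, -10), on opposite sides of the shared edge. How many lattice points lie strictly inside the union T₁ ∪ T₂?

The union is the simple quadrilateral with vertices (-10, -12), (-17, 6), (22, 7), (19, -10) in order.
The shoelace formula gives twice the area as |[(-10)·6 − (-17)·(-12)] + [(-17)·7 − 22·6] + [22·(-10) − 19·7] + [19·(-12) − (-10)·(-10)]| = 1196, so the area is 598.
Summing gcd(|Δx|,|Δy|) over the edges gives the boundary count: gcd(7,18) + gcd(39,1) + gcd(3,17) + gcd(29,2) = 1+1+1+1 = 4.
By Pick's theorem I = A − B/2 + 1 = 598 − 4/2 + 1 = 597.

597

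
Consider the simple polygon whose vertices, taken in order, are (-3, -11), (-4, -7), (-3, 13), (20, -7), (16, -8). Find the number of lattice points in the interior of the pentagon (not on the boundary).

Using the shoelace formula, 2A = |((-3)·(-7) − (-4)·(-11)) + ((-4)·13 − (-3)·(-7)) + ((-3)·(-7) − 20·13) + (20·(-8) − 16·(-7)) + (16·(-11) − (-3)·(-8))| = 583, so the area is 291.5.
The number of boundary lattice points is Σ gcd(|Δx|,|Δy|) = gcd(1,4) + gcd(1,20) + gcd(23,20) + gcd(4,1) + gcd(19,3) = 1+1+1+1+1 = 5.
Pick's theorem gives I = A − B/2 + 1 = 291.5 − 5/2 + 1 = 290.

290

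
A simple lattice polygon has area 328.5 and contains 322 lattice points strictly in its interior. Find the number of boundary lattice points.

15

Pick's theorem gives A = I + B/2 − 1, so B = 2(A − I + 1) = 2(328.5 − 322 + 1) = 15.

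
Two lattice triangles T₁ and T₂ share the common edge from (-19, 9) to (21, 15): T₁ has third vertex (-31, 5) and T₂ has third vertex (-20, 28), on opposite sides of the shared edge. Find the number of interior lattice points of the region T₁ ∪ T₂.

424

The union is the simple quadrilateral with vertices (-19, 9), (-31, 5), (21, 15), (-20, 28) in order.
By the shoelace formula, twice the signed area is |((-19)·5 − (-31)·9) + ((-31)·15 − 21·5) + (21·28 − (-20)·15) + ((-20)·9 − (-19)·28)| = 854, so the area is 427.
The number of boundary lattice points is Σ gcd(|Δx|,|Δy|) = gcd(12,4) + gcd(52,10) + gcd(41,13) + gcd(1,19) = 4+2+1+1 = 8.
By Pick's theorem I = A − B/2 + 1 = 427 − 8/2 + 1 = 424.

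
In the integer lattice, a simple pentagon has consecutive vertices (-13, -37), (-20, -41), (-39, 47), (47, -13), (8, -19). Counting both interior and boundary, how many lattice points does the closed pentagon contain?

By the shoelace formula, twice the signed area is |[(-13)·(-41) − (-20)·(-37)] + [(-20)·47 − (-39)·(-41)] + [(-39)·(-13) − 47·47] + [47·(-19) − 8·(-13)] + [8·(-37) − (-13)·(-19)]| = 5780, so the area is 2890.
Summing gcd(|Δx|,|Δy|) over the edges gives the boundary count: gcd(7,4) + gcd(19,88) + gcd(86,60) + gcd(39,6) + gcd(21,18) = 1+1+2+3+3 = 10.
Pick's theorem gives I = A − B/2 + 1 = 2890 − 10/2 + 1 = 2886, so the closed region contains I + B = 2886 + 10 = 2896 lattice points.

2896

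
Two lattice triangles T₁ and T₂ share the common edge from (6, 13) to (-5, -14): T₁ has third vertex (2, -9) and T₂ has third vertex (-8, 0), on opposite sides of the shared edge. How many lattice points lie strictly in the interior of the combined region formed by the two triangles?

183

The union is the simple quadrilateral with vertices (6, 13), (2, -9), (-5, -14), (-8, 0) in order.
By the shoelace formula, twice the signed area is |[6·(-9) − 2·13] + [2·(-14) − (-5)·(-9)] + [(-5)·0 − (-8)·(-14)] + [(-8)·13 − 6·0]| = 369, so the area is 184.5.
The number of boundary lattice points is Σ gcd(|Δx|,|Δy|) = gcd(4,22) + gcd(7,5) + gcd(3,14) + gcd(14,13) = 2+1+1+1 = 5.
By Pick's theorem I = A − B/2 + 1 = 184.5 − 5/2 + 1 = 183.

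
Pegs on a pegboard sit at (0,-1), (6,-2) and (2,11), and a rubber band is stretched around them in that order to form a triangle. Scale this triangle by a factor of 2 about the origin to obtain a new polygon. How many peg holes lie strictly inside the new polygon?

By the shoelace formula, twice the signed area is |[0·(-2) − 6·(-1)] + [6·11 − 2·(-2)] + [2·(-1) − 0·11]| = 74, so the area is 37.
Summing gcd(|Δx|,|Δy|) over the edges gives the boundary count: gcd(6,1) + gcd(4,13) + gcd(2,12) = 1+1+2 = 4.
Scaling by 2 multiplies the area by 2² = 4 (so the new area is 148) and multiplies the boundary lattice-point count by 2, giving 8.
By Pick's theorem, the interior count of the dilated polygon is 148 − 8/2 + 1 = 145.

145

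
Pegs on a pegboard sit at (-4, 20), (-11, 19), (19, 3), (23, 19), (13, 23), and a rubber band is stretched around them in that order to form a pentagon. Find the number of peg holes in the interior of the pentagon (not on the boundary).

334

Using the shoelace formula, 2A = |[(-4)·19 − (-11)·20] + [(-11)·3 − 19·19] + [19·19 − 23·3] + [23·23 − 13·19] + [13·20 − (-4)·23]| = 676, so the area is 338.
The number of boundary lattice points is Σ gcd(|Δx|,|Δy|) = gcd(7,1) + gcd(30,16) + gcd(4,16) + gcd(10,4) + gcd(17,3) = 1+2+4+2+1 = 10.
Pick's theorem gives I = A − B/2 + 1 = 338 − 10/2 + 1 = 334.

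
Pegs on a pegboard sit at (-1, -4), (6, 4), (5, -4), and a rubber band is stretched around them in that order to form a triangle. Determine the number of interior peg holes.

Using the shoelace formula, 2A = |[(-1)·4 − 6·(-4)] + [6·(-4) − 5·4] + [5·(-4) − (-1)·(-4)]| = 48, so the area is 24.
Along each edge there are gcd(|Δx|,|Δy|)+1 lattice points, so counting each shared vertex once the boundary has gcd(7,8) + gcd(1,8) + gcd(6,0) = 1+1+6 = 8.
Pick's theorem gives I = A − B/2 + 1 = 24 − 8/2 + 1 = 21.

21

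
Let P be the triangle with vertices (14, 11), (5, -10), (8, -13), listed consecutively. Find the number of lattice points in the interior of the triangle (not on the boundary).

Using the shoelace formula, 2A = |(14·(-10) − 5·11) + (5·(-13) − 8·(-10)) + (8·11 − 14·(-13))| = 90, so the area is 45.
Along each edge there are gcd(|Δx|,|Δy|)+1 lattice points, so counting each shared vertex once the boundary has gcd(9,21) + gcd(3,3) + gcd(6,24) = 3+3+6 = 12.
Pick's theorem gives I = A − B/2 + 1 = 45 − 12/2 + 1 = 40.

40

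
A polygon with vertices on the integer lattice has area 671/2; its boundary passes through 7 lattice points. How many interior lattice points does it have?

333

Pick's theorem A = I + B/2 − 1 rearranges to I = A − B/2 + 1 = 671/2 − 7/2 + 1 = 333.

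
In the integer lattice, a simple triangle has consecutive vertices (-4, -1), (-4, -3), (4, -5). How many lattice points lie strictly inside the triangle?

Using the shoelace formula, 2A = |((-4)·(-3) − (-4)·(-1)) + ((-4)·(-5) − 4·(-3)) + (4·(-1) − (-4)·(-5))| = 16, so the area is 8.
The number of boundary lattice points is Σ gcd(|Δx|,|Δy|) = gcd(0,2) + gcd(8,2) + gcd(8,4) = 2+2+4 = 8.
Pick's theorem gives I = A − B/2 + 1 = 8 − 8/2 + 1 = 5.

5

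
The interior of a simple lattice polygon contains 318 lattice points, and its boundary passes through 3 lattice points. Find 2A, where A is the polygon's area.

Pick's theorem states A = I + B/2 − 1, so A = 318 + 3/2 − 1 = 637/2.
Hence 2A = 637.

637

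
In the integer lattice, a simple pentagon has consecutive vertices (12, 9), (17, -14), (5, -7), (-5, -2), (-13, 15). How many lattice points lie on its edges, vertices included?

Summing gcd(|Δx|,|Δy|) over the edges gives the boundary count: gcd(5,23) + gcd(12,7) + gcd(10,5) + gcd(8,17) + gcd(25,6) = 1+1+5+1+1 = 9.

9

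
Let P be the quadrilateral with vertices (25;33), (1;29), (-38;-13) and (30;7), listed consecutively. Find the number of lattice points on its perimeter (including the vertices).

Summing gcd(|Δx|,|Δy|) over the edges gives the boundary count: gcd(24,4) + gcd(39,42) + gcd(68,20) + gcd(5,26) = 4+3+4+1 = 12.

12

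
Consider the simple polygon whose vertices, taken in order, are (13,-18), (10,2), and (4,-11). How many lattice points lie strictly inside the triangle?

79

Using the shoelace formula, 2A = |[13·2 − 10·(-18)] + [10·(-11) − 4·2] + [4·(-18) − 13·(-11)]| = 159, so the area is 159/2.
The number of boundary lattice points is Σ gcd(|Δx|,|Δy|) = gcd(3,20) + gcd(6,13) + gcd(9,7) = 1+1+1 = 3.
By Pick's theorem A = I + B/2 − 1, so I = 159/2 − 3/2 + 1 = 79.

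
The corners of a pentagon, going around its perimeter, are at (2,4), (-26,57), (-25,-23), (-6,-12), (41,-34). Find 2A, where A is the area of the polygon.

3331

By the shoelace formula, twice the signed area is |[2·57 − (-26)·4] + [(-26)·(-23) − (-25)·57] + [(-25)·(-12) − (-6)·(-23)] + [(-6)·(-34) − 41·(-12)] + [41·4 − 2·(-34)]| = 3331, so the area is 1665.5.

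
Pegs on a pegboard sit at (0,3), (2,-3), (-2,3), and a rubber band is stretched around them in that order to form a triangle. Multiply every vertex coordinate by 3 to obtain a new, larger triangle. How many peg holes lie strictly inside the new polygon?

46

The shoelace formula gives twice the area as |(0·(-3) − 2·3) + (2·3 − (-2)·(-3)) + ((-2)·3 − 0·3)| = 12, so the area is 6.
Along each edge there are gcd(|Δx|,|Δy|)+1 lattice points, so counting each shared vertex once the boundary has gcd(2,6) + gcd(4,6) + gcd(2,0) = 2+2+2 = 6.
Scaling by 3 multiplies the area by 3² = 9 (so the new area is 54) and multiplies the boundary lattice-point count by 3, giving 18.
By Pick's theorem, the interior count of the dilated polygon is 54 − 18/2 + 1 = 46.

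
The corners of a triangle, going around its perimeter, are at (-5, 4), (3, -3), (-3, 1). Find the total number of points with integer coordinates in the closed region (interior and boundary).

8

Using the shoelace formula, 2A = |((-5)·(-3) − 3·4) + (3·1 − (-3)·(-3)) + ((-3)·4 − (-5)·1)| = 10, so the area is 5.
Along each edge there are gcd(|Δx|,|Δy|)+1 lattice points, so counting each shared vertex once the boundary has gcd(8,7) + gcd(6,4) + gcd(2,3) = 1+2+1 = 4.
Pick's theorem gives I = A − B/2 + 1 = 5 − 4/2 + 1 = 4, so the closed region contains I + B = 4 + 4 = 8 lattice points.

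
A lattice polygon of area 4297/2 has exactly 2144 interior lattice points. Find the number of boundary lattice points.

Pick's theorem gives A = I + B/2 − 1, so B = 2(A − I + 1) = 2(4297/2 − 2144 + 1) = 11.

11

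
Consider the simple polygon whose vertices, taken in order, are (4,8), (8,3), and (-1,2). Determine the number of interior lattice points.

By the shoelace formula, twice the signed area is |[4·3 − 8·8] + [8·2 − (-1)·3] + [(-1)·8 − 4·2]| = 49, so the area is 49/2.
Summing gcd(|Δx|,|Δy|) over the edges gives the boundary count: gcd(4,5) + gcd(9,1) + gcd(5,6) = 1+1+1 = 3.
By Pick's theorem A = I + B/2 − 1, so I = 49/2 − 3/2 + 1 = 24.

24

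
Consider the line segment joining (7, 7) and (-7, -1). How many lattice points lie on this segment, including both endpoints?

3

The number of lattice points on a segment between lattice points is gcd(|Δx|,|Δy|) + 1 = gcd(14,8) + 1 = 2 + 1 = 3.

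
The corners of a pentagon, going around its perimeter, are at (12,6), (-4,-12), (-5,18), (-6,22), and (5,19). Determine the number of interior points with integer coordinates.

336

Using the shoelace formula, 2A = |(12·(-12) − (-4)·6) + ((-4)·18 − (-5)·(-12)) + ((-5)·22 − (-6)·18) + ((-6)·19 − 5·22) + (5·6 − 12·19)| = 676, so the area is 338.
The number of boundary lattice points is Σ gcd(|Δx|,|Δy|) = gcd(16,18) + gcd(1,30) + gcd(1,4) + gcd(11,3) + gcd(7,13) = 2+1+1+1+1 = 6.
By Pick's theorem A = I + B/2 − 1, so I = 338 − 6/2 + 1 = 336.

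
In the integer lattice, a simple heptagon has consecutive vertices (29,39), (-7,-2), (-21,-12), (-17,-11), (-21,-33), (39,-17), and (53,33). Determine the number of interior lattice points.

Using the shoelace formula, 2A = |[29·(-2) − (-7)·39] + [(-7)·(-12) − (-21)·(-2)] + [(-21)·(-11) − (-17)·(-12)] + [(-17)·(-33) − (-21)·(-11)] + [(-21)·(-17) − 39·(-33)] + [39·33 − 53·(-17)] + [53·39 − 29·33]| = 5556, so the area is 2778.
Along each edge there are gcd(|Δx|,|Δy|)+1 lattice points, so counting each shared vertex once the boundary has gcd(36,41) + gcd(14,10) + gcd(4,1) + gcd(4,22) + gcd(60,16) + gcd(14,50) + gcd(24,6) = 1+2+1+2+4+2+6 = 18.
By Pick's theorem A = I + B/2 − 1, so I = 2778 − 18/2 + 1 = 2770.

2770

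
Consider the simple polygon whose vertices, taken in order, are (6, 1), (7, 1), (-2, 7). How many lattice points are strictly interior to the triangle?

Using the shoelace formula, 2A = |[6·1 − 7·1] + [7·7 − (-2)·1] + [(-2)·1 − 6·7]| = 6, so the area is 3.
Summing gcd(|Δx|,|Δy|) over the edges gives the boundary count: gcd(1,0) + gcd(9,6) + gcd(8,6) = 1+3+2 = 6.
Pick's theorem gives I = A − B/2 + 1 = 3 − 6/2 + 1 = 1.

1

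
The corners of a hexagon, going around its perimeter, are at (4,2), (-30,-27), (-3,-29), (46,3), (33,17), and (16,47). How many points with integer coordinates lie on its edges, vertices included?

Along each edge there are gcd(|Δx|,|Δy|)+1 lattice points, so counting each shared vertex once the boundary has gcd(34,29) + gcd(27,2) + gcd(49,32) + gcd(13,14) + gcd(17,30) + gcd(12,45) = 1+1+1+1+1+3 = 8.

8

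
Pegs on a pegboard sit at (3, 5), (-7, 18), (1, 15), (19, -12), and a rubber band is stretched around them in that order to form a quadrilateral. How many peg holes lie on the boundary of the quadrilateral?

12

Summing gcd(|Δx|,|Δy|) over the edges gives the boundary count: gcd(10,13) + gcd(8,3) + gcd(18,27) + gcd(16,17) = 1+1+9+1 = 12.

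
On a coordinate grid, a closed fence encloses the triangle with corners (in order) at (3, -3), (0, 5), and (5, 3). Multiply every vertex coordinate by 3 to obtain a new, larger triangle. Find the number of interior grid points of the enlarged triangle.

The shoelace formula gives twice the area as |(3·5 − 0·(-3)) + (0·3 − 5·5) + (5·(-3) − 3·3)| = 34, so the area is 17.
The number of boundary lattice points is Σ gcd(|Δx|,|Δy|) = gcd(3,8) + gcd(5,2) + gcd(2,6) = 1+1+2 = 4.
Scaling by 3 multiplies the area by 3² = 9 (so the new area is 153) and multiplies the boundary lattice-point count by 3, giving 12.
By Pick's theorem, the interior count of the dilated polygon is 153 − 12/2 + 1 = 148.

148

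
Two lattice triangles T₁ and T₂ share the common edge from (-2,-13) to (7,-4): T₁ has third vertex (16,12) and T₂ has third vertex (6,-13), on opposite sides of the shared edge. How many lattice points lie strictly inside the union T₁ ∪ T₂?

The union is the simple quadrilateral with vertices (-2,-13), (16,12), (7,-4), (6,-13) in order.
The shoelace formula gives twice the area as |[(-2)·12 − 16·(-13)] + [16·(-4) − 7·12] + [7·(-13) − 6·(-4)] + [6·(-13) − (-2)·(-13)]| = 135, so the area is 135/2.
Along each edge there are gcd(|Δx|,|Δy|)+1 lattice points, so counting each shared vertex once the boundary has gcd(18,25) + gcd(9,16) + gcd(1,9) + gcd(8,0) = 1+1+1+8 = 11.
By Pick's theorem I = A − B/2 + 1 = 135/2 − 11/2 + 1 = 63.

63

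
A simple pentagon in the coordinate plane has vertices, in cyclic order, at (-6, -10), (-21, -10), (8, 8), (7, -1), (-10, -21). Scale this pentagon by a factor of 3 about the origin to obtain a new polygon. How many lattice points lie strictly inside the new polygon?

2155

By the shoelace formula, twice the signed area is |((-6)·(-10) − (-21)·(-10)) + ((-21)·8 − 8·(-10)) + (8·(-1) − 7·8) + (7·(-21) − (-10)·(-1)) + ((-10)·(-10) − (-6)·(-21))| = 485, so the area is 242.5.
Along each edge there are gcd(|Δx|,|Δy|)+1 lattice points, so counting each shared vertex once the boundary has gcd(15,0) + gcd(29,18) + gcd(1,9) + gcd(17,20) + gcd(4,11) = 15+1+1+1+1 = 19.
Scaling by 3 multiplies the area by 3² = 9 (so the new area is 2182.5) and multiplies the boundary lattice-point count by 3, giving 57.
By Pick's theorem, the interior count of the dilated polygon is 2182.5 − 57/2 + 1 = 2155.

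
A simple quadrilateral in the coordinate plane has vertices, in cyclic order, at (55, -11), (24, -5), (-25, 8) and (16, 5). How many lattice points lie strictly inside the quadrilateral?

323

By the shoelace formula, twice the signed area is |(55·(-5) − 24·(-11)) + (24·8 − (-25)·(-5)) + ((-25)·5 − 16·8) + (16·(-11) − 55·5)| = 648, so the area is 324.
The number of boundary lattice points is Σ gcd(|Δx|,|Δy|) = gcd(31,6) + gcd(49,13) + gcd(41,3) + gcd(39,16) = 1+1+1+1 = 4.
By Pick's theorem A = I + B/2 − 1, so I = 324 − 4/2 + 1 = 323.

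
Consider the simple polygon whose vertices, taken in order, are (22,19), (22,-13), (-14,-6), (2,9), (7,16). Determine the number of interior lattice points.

Using the shoelace formula, 2A = |[22·(-13) − 22·19] + [22·(-6) − (-14)·(-13)] + [(-14)·9 − 2·(-6)] + [2·16 − 7·9] + [7·19 − 22·16]| = 1382, so the area is 691.
The number of boundary lattice points is Σ gcd(|Δx|,|Δy|) = gcd(0,32) + gcd(36,7) + gcd(16,15) + gcd(5,7) + gcd(15,3) = 32+1+1+1+3 = 38.
Pick's theorem gives I = A − B/2 + 1 = 691 − 38/2 + 1 = 673.

673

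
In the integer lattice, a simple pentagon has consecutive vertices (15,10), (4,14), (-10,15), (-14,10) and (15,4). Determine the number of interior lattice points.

178

By the shoelace formula, twice the signed area is |[15·14 − 4·10] + [4·15 − (-10)·14] + [(-10)·10 − (-14)·15] + [(-14)·4 − 15·10] + [15·10 − 15·4]| = 364, so the area is 182.
Summing gcd(|Δx|,|Δy|) over the edges gives the boundary count: gcd(11,4) + gcd(14,1) + gcd(4,5) + gcd(29,6) + gcd(0,6) = 1+1+1+1+6 = 10.
By Pick's theorem A = I + B/2 − 1, so I = 182 − 10/2 + 1 = 178.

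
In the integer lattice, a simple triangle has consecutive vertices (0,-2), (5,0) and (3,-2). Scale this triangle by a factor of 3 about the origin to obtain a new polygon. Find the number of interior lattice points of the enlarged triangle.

Using the shoelace formula, 2A = |(0·0 − 5·(-2)) + (5·(-2) − 3·0) + (3·(-2) − 0·(-2))| = 6, so the area is 3.
Summing gcd(|Δx|,|Δy|) over the edges gives the boundary count: gcd(5,2) + gcd(2,2) + gcd(3,0) = 1+2+3 = 6.
Scaling by 3 multiplies the area by 3² = 9 (so the new area is 27) and multiplies the boundary lattice-point count by 3, giving 18.
By Pick's theorem, the interior count of the dilated polygon is 27 − 18/2 + 1 = 19.

19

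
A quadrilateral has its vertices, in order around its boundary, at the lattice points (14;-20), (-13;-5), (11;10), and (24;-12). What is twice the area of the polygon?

Using the shoelace formula, 2A = |(14·(-5) − (-13)·(-20)) + ((-13)·10 − 11·(-5)) + (11·(-12) − 24·10) + (24·(-20) − 14·(-12))| = 1089, so the area is 544.5.

1089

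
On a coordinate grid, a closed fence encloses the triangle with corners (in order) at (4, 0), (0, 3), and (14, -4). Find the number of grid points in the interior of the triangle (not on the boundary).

3

Using the shoelace formula, 2A = |(4·3 − 0·0) + (0·(-4) − 14·3) + (14·0 − 4·(-4))| = 14, so the area is 7.
The number of boundary lattice points is Σ gcd(|Δx|,|Δy|) = gcd(4,3) + gcd(14,7) + gcd(10,4) = 1+7+2 = 10.
By Pick's theorem A = I + B/2 − 1, so I = 7 − 10/2 + 1 = 3.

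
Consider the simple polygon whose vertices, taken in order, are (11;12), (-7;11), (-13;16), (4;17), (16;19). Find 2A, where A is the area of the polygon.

262

The shoelace formula gives twice the area as |[11·11 − (-7)·12] + [(-7)·16 − (-13)·11] + [(-13)·17 − 4·16] + [4·19 − 16·17] + [16·12 − 11·19]| = 262, so the area is 131.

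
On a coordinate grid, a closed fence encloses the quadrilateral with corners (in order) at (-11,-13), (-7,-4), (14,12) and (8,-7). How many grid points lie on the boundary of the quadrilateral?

4

The number of boundary lattice points is Σ gcd(|Δx|,|Δy|) = gcd(4,9) + gcd(21,16) + gcd(6,19) + gcd(19,6) = 1+1+1+1 = 4.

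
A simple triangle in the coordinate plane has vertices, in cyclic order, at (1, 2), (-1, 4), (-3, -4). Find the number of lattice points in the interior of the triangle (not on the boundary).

Using the shoelace formula, 2A = |(1·4 − (-1)·2) + ((-1)·(-4) − (-3)·4) + ((-3)·2 − 1·(-4))| = 20, so the area is 10.
The number of boundary lattice points is Σ gcd(|Δx|,|Δy|) = gcd(2,2) + gcd(2,8) + gcd(4,6) = 2+2+2 = 6.
Pick's theorem gives I = A − B/2 + 1 = 10 − 6/2 + 1 = 8.

8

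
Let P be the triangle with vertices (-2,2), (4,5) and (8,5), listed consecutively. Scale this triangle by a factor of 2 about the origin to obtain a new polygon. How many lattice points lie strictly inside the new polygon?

17

The shoelace formula gives twice the area as |[(-2)·5 − 4·2] + [4·5 − 8·5] + [8·2 − (-2)·5]| = 12, so the area is 6.
Along each edge there are gcd(|Δx|,|Δy|)+1 lattice points, so counting each shared vertex once the boundary has gcd(6,3) + gcd(4,0) + gcd(10,3) = 3+4+1 = 8.
Scaling by 2 multiplies the area by 2² = 4 (so the new area is 24) and multiplies the boundary lattice-point count by 2, giving 16.
By Pick's theorem, the interior count of the dilated polygon is 24 − 16/2 + 1 = 17.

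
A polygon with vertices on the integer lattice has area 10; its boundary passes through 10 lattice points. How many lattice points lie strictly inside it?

6

Pick's theorem A = I + B/2 − 1 rearranges to I = A − B/2 + 1 = 10 − 10/2 + 1 = 6.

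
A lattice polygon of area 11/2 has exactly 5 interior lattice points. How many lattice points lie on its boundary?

3

Pick's theorem gives A = I + B/2 − 1, so B = 2(A − I + 1) = 2(11/2 − 5 + 1) = 3.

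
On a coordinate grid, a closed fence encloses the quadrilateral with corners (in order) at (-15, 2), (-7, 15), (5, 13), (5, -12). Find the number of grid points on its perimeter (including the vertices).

Summing gcd(|Δx|,|Δy|) over the edges gives the boundary count: gcd(8,13) + gcd(12,2) + gcd(0,25) + gcd(20,14) = 1+2+25+2 = 30.

30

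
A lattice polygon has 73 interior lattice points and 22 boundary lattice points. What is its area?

83

Pick's theorem states A = I + B/2 − 1, so A = 73 + 22/2 − 1 = 83.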